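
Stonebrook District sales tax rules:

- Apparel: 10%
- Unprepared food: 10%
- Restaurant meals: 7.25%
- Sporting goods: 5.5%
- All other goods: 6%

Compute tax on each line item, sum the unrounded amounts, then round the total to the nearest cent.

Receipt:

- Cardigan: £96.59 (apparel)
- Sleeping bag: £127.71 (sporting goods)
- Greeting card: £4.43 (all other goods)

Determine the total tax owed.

£16.95

Cardigan £96.59: apparel → 10% → £9.659
Sleeping bag £127.71: sporting goods → 5.5% → £7.02405
Greeting card £4.43: all other goods → 6% → £0.2658
Unrounded tax sum = £16.94885 → £16.95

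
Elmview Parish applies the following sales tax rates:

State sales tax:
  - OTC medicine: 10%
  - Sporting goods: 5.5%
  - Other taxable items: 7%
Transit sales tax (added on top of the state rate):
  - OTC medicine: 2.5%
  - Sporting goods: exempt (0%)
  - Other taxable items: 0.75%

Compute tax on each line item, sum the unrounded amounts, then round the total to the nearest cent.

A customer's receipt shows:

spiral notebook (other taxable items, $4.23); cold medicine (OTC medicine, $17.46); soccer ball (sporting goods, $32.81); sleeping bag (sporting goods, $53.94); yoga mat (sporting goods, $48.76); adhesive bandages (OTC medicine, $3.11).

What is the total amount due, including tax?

Spiral notebook $4.23: other taxable items → 7% + 0.75% transit = 7.75% → $0.327825
Cold medicine $17.46: OTC medicine → 10% + 2.5% transit = 12.5% → $2.1825
Soccer ball $32.81: sporting goods → 5.5% + 0% transit = 5.5% → $1.80455
Sleeping bag $53.94: sporting goods → 5.5% + 0% transit = 5.5% → $2.9667
Yoga mat $48.76: sporting goods → 5.5% + 0% transit = 5.5% → $2.6818
Adhesive bandages $3.11: OTC medicine → 10% + 2.5% transit = 12.5% → $0.38875
Subtotal = $160.31; unrounded tax = $10.352125 → $10.35; total due = $170.66

$170.66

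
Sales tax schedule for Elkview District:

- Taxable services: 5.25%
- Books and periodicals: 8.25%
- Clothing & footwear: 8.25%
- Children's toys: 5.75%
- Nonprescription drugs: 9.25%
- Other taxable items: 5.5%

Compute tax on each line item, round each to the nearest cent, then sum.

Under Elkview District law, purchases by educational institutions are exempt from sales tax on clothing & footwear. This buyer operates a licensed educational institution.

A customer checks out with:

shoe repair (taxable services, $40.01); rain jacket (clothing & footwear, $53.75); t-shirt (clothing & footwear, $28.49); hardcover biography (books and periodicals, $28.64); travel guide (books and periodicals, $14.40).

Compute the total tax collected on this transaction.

$5.65

Shoe repair $40.01: taxable services → 5.25% → $2.10
Rain jacket $53.75: clothing & footwear, buyer-exempt → 0% → $0.00
T-shirt $28.49: clothing & footwear, buyer-exempt → 0% → $0.00
Hardcover biography $28.64: books and periodicals → 8.25% → $2.36
Travel guide $14.40: books and periodicals → 8.25% → $1.19
Total tax = $2.10 + $2.36 + $1.19 = $5.65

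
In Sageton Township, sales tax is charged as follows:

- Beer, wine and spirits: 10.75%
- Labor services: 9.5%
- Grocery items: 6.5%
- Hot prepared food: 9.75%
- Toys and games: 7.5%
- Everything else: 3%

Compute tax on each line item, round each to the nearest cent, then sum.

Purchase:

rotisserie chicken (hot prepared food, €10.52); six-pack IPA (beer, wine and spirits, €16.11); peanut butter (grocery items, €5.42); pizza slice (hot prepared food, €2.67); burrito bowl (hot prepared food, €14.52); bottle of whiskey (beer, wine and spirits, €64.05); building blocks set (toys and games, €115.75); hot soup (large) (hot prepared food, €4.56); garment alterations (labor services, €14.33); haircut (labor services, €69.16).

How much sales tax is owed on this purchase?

Rotisserie chicken €10.52: hot prepared food → 9.75% → €1.03
Six-pack IPA €16.11: beer, wine and spirits → 10.75% → €1.73
Peanut butter €5.42: grocery items → 6.5% → €0.35
Pizza slice €2.67: hot prepared food → 9.75% → €0.26
Burrito bowl €14.52: hot prepared food → 9.75% → €1.42
Bottle of whiskey €64.05: beer, wine and spirits → 10.75% → €6.89
Building blocks set €115.75: toys and games → 7.5% → €8.68
Hot soup (large) €4.56: hot prepared food → 9.75% → €0.44
Garment alterations €14.33: labor services → 9.5% → €1.36
Haircut €69.16: labor services → 9.5% → €6.57
Total tax = €1.03 + €1.73 + €0.35 + €0.26 + €1.42 + €6.89 + €8.68 + €0.44 + €1.36 + €6.57 = €28.73

€28.73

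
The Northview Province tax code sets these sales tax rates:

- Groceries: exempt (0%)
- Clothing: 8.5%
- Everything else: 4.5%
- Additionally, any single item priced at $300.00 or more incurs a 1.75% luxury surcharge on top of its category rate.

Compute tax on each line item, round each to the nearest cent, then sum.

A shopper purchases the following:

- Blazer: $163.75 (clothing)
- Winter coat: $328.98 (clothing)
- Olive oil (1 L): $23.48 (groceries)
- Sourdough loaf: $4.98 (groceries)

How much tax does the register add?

Blazer $163.75: clothing → 8.5% → $13.92
Winter coat $328.98: clothing → 8.5% + 1.75% surcharge = 10.25% → $33.72
Olive oil (1 L) $23.48: groceries → 0% → $0.00
Sourdough loaf $4.98: groceries → 0% → $0.00
Total tax = $13.92 + $33.72 = $47.64

$47.64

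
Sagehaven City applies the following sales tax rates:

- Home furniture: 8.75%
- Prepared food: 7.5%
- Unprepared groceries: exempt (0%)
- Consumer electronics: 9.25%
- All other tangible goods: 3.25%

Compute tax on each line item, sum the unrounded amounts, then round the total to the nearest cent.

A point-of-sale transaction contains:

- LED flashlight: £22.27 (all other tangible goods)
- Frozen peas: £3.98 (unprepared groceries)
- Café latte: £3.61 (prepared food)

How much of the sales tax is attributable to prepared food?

Café latte £3.61: prepared food → 7.5% → £0.27075
Tax on prepared food: unrounded sum = £0.27075 → £0.27

£0.27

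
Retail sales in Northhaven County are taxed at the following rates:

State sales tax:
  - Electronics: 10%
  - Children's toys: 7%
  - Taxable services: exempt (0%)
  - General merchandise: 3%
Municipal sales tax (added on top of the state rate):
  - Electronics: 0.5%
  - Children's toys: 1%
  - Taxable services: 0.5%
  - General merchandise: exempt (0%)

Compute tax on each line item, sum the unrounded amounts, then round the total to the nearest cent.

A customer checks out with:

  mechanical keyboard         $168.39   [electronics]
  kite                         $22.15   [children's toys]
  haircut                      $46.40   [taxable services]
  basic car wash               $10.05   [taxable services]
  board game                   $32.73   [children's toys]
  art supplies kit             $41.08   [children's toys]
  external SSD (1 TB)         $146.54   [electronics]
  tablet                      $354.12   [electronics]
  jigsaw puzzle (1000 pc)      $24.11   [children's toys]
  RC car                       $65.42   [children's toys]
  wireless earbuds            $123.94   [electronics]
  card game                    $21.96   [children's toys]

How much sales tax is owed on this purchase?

Mechanical keyboard $168.39: electronics → 10% + 0.5% municipal = 10.5% → $17.68095
Kite $22.15: children's toys → 7% + 1% municipal = 8% → $1.772
Haircut $46.40: taxable services → 0% + 0.5% municipal = 0.5% → $0.232
Basic car wash $10.05: taxable services → 0% + 0.5% municipal = 0.5% → $0.05025
Board game $32.73: children's toys → 7% + 1% municipal = 8% → $2.6184
Art supplies kit $41.08: children's toys → 7% + 1% municipal = 8% → $3.2864
External SSD (1 TB) $146.54: electronics → 10% + 0.5% municipal = 10.5% → $15.3867
Tablet $354.12: electronics → 10% + 0.5% municipal = 10.5% → $37.1826
Jigsaw puzzle (1000 pc) $24.11: children's toys → 7% + 1% municipal = 8% → $1.9288
RC car $65.42: children's toys → 7% + 1% municipal = 8% → $5.2336
Wireless earbuds $123.94: electronics → 10% + 0.5% municipal = 10.5% → $13.0137
Card game $21.96: children's toys → 7% + 1% municipal = 8% → $1.7568
Unrounded tax sum = $100.1422 → $100.14

$100.14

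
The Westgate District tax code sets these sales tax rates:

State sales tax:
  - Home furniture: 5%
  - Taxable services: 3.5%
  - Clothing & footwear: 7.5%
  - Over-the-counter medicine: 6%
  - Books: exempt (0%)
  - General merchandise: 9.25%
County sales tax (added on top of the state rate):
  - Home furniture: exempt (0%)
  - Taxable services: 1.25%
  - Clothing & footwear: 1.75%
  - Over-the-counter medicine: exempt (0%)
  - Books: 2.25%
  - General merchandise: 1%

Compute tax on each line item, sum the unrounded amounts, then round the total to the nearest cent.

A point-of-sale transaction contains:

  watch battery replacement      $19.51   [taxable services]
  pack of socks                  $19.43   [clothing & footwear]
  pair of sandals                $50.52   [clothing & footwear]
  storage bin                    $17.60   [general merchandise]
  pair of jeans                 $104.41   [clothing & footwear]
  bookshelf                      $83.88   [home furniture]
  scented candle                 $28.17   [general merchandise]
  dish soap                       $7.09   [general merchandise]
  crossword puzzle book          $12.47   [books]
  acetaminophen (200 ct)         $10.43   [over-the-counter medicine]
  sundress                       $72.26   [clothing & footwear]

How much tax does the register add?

Watch battery replacement $19.51: taxable services → 3.5% + 1.25% county = 4.75% → $0.926725
Pack of socks $19.43: clothing & footwear → 7.5% + 1.75% county = 9.25% → $1.797275
Pair of sandals $50.52: clothing & footwear → 7.5% + 1.75% county = 9.25% → $4.6731
Storage bin $17.60: general merchandise → 9.25% + 1% county = 10.25% → $1.804
Pair of jeans $104.41: clothing & footwear → 7.5% + 1.75% county = 9.25% → $9.657925
Bookshelf $83.88: home furniture → 5% + 0% county = 5% → $4.194
Scented candle $28.17: general merchandise → 9.25% + 1% county = 10.25% → $2.887425
Dish soap $7.09: general merchandise → 9.25% + 1% county = 10.25% → $0.726725
Crossword puzzle book $12.47: books → 0% + 2.25% county = 2.25% → $0.280575
Acetaminophen (200 ct) $10.43: over-the-counter medicine → 6% + 0% county = 6% → $0.6258
Sundress $72.26: clothing & footwear → 7.5% + 1.75% county = 9.25% → $6.68405
Unrounded tax sum = $34.2576 → $34.26

$34.26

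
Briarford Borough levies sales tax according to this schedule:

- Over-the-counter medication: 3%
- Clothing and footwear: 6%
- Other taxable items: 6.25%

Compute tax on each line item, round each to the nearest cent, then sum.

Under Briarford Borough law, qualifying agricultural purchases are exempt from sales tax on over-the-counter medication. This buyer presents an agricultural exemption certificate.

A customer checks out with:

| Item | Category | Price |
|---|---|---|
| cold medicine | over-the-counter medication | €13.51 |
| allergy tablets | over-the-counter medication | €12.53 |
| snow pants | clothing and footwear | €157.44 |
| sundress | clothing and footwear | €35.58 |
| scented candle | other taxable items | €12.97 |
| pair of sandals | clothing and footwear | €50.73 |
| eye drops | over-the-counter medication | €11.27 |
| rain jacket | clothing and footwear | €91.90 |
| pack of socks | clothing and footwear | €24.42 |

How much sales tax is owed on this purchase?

€22.41

Cold medicine €13.51: over-the-counter medication, buyer-exempt → 0% → €0.00
Allergy tablets €12.53: over-the-counter medication, buyer-exempt → 0% → €0.00
Snow pants €157.44: clothing and footwear → 6% → €9.45
Sundress €35.58: clothing and footwear → 6% → €2.13
Scented candle €12.97: other taxable items → 6.25% → €0.81
Pair of sandals €50.73: clothing and footwear → 6% → €3.04
Eye drops €11.27: over-the-counter medication, buyer-exempt → 0% → €0.00
Rain jacket €91.90: clothing and footwear → 6% → €5.51
Pack of socks €24.42: clothing and footwear → 6% → €1.47
Total tax = €9.45 + €2.13 + €0.81 + €3.04 + €5.51 + €1.47 = €22.41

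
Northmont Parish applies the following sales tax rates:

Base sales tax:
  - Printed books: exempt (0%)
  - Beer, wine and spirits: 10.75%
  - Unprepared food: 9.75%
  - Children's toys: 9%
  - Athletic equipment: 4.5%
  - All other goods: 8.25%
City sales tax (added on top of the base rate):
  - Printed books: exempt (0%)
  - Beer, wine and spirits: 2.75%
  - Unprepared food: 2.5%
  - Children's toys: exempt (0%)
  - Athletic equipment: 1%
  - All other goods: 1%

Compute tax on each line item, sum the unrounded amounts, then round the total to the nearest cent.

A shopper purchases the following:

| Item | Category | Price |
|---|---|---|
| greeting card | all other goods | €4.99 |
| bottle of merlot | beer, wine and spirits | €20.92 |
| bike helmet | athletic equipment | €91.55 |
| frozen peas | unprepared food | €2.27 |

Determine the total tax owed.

Greeting card €4.99: all other goods → 8.25% + 1% city = 9.25% → €0.461575
Bottle of merlot €20.92: beer, wine and spirits → 10.75% + 2.75% city = 13.5% → €2.8242
Bike helmet €91.55: athletic equipment → 4.5% + 1% city = 5.5% → €5.03525
Frozen peas €2.27: unprepared food → 9.75% + 2.5% city = 12.25% → €0.278075
Unrounded tax sum = €8.5991 → €8.60

€8.60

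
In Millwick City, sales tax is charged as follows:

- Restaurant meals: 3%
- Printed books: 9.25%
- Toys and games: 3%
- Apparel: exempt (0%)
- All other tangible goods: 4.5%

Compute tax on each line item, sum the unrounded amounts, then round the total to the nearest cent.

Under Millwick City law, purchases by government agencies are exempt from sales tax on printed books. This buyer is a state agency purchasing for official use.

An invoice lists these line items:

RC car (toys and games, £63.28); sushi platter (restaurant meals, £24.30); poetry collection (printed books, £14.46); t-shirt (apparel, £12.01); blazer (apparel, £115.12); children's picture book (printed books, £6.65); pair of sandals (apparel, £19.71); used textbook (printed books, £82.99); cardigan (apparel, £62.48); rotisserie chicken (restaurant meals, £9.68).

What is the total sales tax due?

RC car £63.28: toys and games → 3% → £1.8984
Sushi platter £24.30: restaurant meals → 3% → £0.729
Poetry collection £14.46: printed books, buyer-exempt → 0% → £0.00
T-shirt £12.01: apparel → 0% → £0.00
Blazer £115.12: apparel → 0% → £0.00
Children's picture book £6.65: printed books, buyer-exempt → 0% → £0.00
Pair of sandals £19.71: apparel → 0% → £0.00
Used textbook £82.99: printed books, buyer-exempt → 0% → £0.00
Cardigan £62.48: apparel → 0% → £0.00
Rotisserie chicken £9.68: restaurant meals → 3% → £0.2904
Unrounded tax sum = £2.9178 → £2.92

£2.92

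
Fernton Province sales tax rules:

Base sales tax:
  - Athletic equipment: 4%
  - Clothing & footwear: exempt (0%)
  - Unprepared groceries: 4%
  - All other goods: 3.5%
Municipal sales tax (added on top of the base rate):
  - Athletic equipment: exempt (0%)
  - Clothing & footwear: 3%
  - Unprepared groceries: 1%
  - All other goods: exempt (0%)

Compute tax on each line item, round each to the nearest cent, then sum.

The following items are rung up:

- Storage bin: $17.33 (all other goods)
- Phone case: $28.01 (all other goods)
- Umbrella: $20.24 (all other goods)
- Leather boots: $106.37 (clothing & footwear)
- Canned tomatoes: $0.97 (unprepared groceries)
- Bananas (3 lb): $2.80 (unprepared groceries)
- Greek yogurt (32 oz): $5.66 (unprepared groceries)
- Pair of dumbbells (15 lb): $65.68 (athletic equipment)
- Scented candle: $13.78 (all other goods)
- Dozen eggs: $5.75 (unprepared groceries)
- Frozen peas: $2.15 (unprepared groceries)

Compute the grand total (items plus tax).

$278.21

Storage bin $17.33: all other goods → 3.5% + 0% municipal = 3.5% → $0.61
Phone case $28.01: all other goods → 3.5% + 0% municipal = 3.5% → $0.98
Umbrella $20.24: all other goods → 3.5% + 0% municipal = 3.5% → $0.71
Leather boots $106.37: clothing & footwear → 0% + 3% municipal = 3% → $3.19
Canned tomatoes $0.97: unprepared groceries → 4% + 1% municipal = 5% → $0.05
Bananas (3 lb) $2.80: unprepared groceries → 4% + 1% municipal = 5% → $0.14
Greek yogurt (32 oz) $5.66: unprepared groceries → 4% + 1% municipal = 5% → $0.28
Pair of dumbbells (15 lb) $65.68: athletic equipment → 4% + 0% municipal = 4% → $2.63
Scented candle $13.78: all other goods → 3.5% + 0% municipal = 3.5% → $0.48
Dozen eggs $5.75: unprepared groceries → 4% + 1% municipal = 5% → $0.29
Frozen peas $2.15: unprepared groceries → 4% + 1% municipal = 5% → $0.11
Subtotal = $268.74; tax = $9.47; total due = $278.21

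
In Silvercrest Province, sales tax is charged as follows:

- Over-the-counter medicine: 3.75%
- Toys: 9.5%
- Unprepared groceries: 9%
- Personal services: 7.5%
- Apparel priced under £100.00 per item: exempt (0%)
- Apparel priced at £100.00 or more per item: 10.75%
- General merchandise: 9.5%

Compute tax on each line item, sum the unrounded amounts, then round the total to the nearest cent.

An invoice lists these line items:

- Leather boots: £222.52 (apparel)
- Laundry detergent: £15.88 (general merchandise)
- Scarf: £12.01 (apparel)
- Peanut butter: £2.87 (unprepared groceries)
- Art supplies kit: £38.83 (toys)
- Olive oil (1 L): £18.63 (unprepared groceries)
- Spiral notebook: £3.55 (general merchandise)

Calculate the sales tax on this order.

£31.39

Leather boots £222.52: apparel, £100.00 or more → 10.75% → £23.9209
Laundry detergent £15.88: general merchandise → 9.5% → £1.5086
Scarf £12.01: apparel, under £100.00 → 0% → £0.00
Peanut butter £2.87: unprepared groceries → 9% → £0.2583
Art supplies kit £38.83: toys → 9.5% → £3.68885
Olive oil (1 L) £18.63: unprepared groceries → 9% → £1.6767
Spiral notebook £3.55: general merchandise → 9.5% → £0.33725
Unrounded tax sum = £31.3906 → £31.39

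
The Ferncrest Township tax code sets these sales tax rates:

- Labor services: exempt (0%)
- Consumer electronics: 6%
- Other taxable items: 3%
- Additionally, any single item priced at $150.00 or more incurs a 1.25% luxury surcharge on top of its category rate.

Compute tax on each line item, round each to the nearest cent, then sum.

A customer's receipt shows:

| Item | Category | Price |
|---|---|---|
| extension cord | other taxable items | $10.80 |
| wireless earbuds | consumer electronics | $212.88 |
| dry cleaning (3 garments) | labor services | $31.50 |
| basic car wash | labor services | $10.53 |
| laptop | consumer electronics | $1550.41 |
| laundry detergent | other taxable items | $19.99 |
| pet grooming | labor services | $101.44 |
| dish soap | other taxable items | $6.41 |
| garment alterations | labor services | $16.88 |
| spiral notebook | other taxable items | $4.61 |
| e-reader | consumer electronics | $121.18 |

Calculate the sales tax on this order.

Extension cord $10.80: other taxable items → 3% → $0.32
Wireless earbuds $212.88: consumer electronics → 6% + 1.25% surcharge = 7.25% → $15.43
Dry cleaning (3 garments) $31.50: labor services → 0% → $0.00
Basic car wash $10.53: labor services → 0% → $0.00
Laptop $1550.41: consumer electronics → 6% + 1.25% surcharge = 7.25% → $112.40
Laundry detergent $19.99: other taxable items → 3% → $0.60
Pet grooming $101.44: labor services → 0% → $0.00
Dish soap $6.41: other taxable items → 3% → $0.19
Garment alterations $16.88: labor services → 0% → $0.00
Spiral notebook $4.61: other taxable items → 3% → $0.14
E-reader $121.18: consumer electronics → 6% → $7.27
Total tax = $0.32 + $15.43 + $112.40 + $0.60 + $0.19 + $0.14 + $7.27 = $136.35

$136.35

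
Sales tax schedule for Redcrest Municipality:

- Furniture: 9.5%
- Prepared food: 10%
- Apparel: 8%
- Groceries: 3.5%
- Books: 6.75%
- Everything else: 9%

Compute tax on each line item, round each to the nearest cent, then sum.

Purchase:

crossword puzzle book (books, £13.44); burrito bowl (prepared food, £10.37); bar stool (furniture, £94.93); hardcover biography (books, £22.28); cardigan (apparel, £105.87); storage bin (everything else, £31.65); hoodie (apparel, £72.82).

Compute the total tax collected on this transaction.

Crossword puzzle book £13.44: books → 6.75% → £0.91
Burrito bowl £10.37: prepared food → 10% → £1.04
Bar stool £94.93: furniture → 9.5% → £9.02
Hardcover biography £22.28: books → 6.75% → £1.50
Cardigan £105.87: apparel → 8% → £8.47
Storage bin £31.65: everything else → 9% → £2.85
Hoodie £72.82: apparel → 8% → £5.83
Total tax = £0.91 + £1.04 + £9.02 + £1.50 + £8.47 + £2.85 + £5.83 = £29.62

£29.62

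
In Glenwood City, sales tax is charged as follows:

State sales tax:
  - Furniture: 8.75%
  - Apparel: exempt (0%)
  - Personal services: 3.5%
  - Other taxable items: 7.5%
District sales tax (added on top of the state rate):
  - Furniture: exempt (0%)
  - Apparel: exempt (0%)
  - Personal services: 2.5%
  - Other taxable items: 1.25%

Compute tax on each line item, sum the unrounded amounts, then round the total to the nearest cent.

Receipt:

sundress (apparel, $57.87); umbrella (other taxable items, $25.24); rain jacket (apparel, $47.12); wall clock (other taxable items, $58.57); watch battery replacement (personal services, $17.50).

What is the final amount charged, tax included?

$214.68

Sundress $57.87: apparel → 0% + 0% district = 0% → $0.00
Umbrella $25.24: other taxable items → 7.5% + 1.25% district = 8.75% → $2.2085
Rain jacket $47.12: apparel → 0% + 0% district = 0% → $0.00
Wall clock $58.57: other taxable items → 7.5% + 1.25% district = 8.75% → $5.124875
Watch battery replacement $17.50: personal services → 3.5% + 2.5% district = 6% → $1.05
Subtotal = $206.30; unrounded tax = $8.383375 → $8.38; total due = $214.68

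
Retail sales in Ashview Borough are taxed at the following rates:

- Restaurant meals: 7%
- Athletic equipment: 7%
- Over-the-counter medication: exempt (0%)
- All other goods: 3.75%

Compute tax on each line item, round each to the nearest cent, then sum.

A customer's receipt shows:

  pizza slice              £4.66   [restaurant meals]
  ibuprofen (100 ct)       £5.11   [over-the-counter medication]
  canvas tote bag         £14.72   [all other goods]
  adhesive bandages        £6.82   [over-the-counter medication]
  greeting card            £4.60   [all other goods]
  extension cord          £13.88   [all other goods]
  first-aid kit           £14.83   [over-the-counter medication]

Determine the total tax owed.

Pizza slice £4.66: restaurant meals → 7% → £0.33
Ibuprofen (100 ct) £5.11: over-the-counter medication → 0% → £0.00
Canvas tote bag £14.72: all other goods → 3.75% → £0.55
Adhesive bandages £6.82: over-the-counter medication → 0% → £0.00
Greeting card £4.60: all other goods → 3.75% → £0.17
Extension cord £13.88: all other goods → 3.75% → £0.52
First-aid kit £14.83: over-the-counter medication → 0% → £0.00
Total tax = £0.33 + £0.55 + £0.17 + £0.52 = £1.57

£1.57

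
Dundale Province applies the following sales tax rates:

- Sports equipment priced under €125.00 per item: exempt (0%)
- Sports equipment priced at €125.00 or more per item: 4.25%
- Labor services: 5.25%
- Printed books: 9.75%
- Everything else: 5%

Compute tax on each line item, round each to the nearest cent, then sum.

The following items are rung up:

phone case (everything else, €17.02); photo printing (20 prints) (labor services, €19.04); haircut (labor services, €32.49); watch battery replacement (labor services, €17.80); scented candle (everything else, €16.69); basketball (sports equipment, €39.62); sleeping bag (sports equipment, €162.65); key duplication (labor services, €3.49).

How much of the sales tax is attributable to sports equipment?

€6.91

Basketball €39.62: sports equipment, under €125.00 → 0% → €0.00
Sleeping bag €162.65: sports equipment, €125.00 or more → 4.25% → €6.91
Tax on sports equipment = €0.00 + €6.91 = €6.91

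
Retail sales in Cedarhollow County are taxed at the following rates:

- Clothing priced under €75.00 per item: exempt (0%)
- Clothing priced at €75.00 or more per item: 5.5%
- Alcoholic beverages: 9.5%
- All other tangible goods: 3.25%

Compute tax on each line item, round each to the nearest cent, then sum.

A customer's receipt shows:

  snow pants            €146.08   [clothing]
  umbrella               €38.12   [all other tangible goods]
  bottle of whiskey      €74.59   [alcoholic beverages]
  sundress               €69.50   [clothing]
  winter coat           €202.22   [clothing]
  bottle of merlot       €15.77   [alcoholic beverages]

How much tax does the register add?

Snow pants €146.08: clothing, €75.00 or more → 5.5% → €8.03
Umbrella €38.12: all other tangible goods → 3.25% → €1.24
Bottle of whiskey €74.59: alcoholic beverages → 9.5% → €7.09
Sundress €69.50: clothing, under €75.00 → 0% → €0.00
Winter coat €202.22: clothing, €75.00 or more → 5.5% → €11.12
Bottle of merlot €15.77: alcoholic beverages → 9.5% → €1.50
Total tax = €8.03 + €1.24 + €7.09 + €11.12 + €1.50 = €28.98

€28.98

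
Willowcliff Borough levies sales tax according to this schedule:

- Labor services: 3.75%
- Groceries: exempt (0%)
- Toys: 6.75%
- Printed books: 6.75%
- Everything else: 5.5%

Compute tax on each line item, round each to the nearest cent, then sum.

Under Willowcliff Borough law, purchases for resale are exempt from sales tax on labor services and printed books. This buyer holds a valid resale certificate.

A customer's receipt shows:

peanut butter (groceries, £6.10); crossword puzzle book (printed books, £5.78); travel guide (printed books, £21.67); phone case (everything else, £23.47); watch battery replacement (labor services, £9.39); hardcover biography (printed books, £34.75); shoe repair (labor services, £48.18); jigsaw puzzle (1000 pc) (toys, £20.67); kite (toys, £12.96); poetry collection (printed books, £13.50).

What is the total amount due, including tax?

£200.03

Peanut butter £6.10: groceries → 0% → £0.00
Crossword puzzle book £5.78: printed books, buyer-exempt → 0% → £0.00
Travel guide £21.67: printed books, buyer-exempt → 0% → £0.00
Phone case £23.47: everything else → 5.5% → £1.29
Watch battery replacement £9.39: labor services, buyer-exempt → 0% → £0.00
Hardcover biography £34.75: printed books, buyer-exempt → 0% → £0.00
Shoe repair £48.18: labor services, buyer-exempt → 0% → £0.00
Jigsaw puzzle (1000 pc) £20.67: toys → 6.75% → £1.40
Kite £12.96: toys → 6.75% → £0.87
Poetry collection £13.50: printed books, buyer-exempt → 0% → £0.00
Subtotal = £196.47; tax = £3.56; total due = £200.03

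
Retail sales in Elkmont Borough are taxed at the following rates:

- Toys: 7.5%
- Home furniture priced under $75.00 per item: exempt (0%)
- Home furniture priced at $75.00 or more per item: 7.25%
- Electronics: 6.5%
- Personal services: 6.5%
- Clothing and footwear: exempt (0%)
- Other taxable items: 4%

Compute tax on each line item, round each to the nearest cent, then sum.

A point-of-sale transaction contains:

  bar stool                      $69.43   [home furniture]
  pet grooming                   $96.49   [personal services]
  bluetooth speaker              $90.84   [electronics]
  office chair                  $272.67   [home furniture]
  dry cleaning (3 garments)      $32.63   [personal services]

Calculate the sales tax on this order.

Bar stool $69.43: home furniture, under $75.00 → 0% → $0.00
Pet grooming $96.49: personal services → 6.5% → $6.27
Bluetooth speaker $90.84: electronics → 6.5% → $5.90
Office chair $272.67: home furniture, $75.00 or more → 7.25% → $19.77
Dry cleaning (3 garments) $32.63: personal services → 6.5% → $2.12
Total tax = $6.27 + $5.90 + $19.77 + $2.12 = $34.06

$34.06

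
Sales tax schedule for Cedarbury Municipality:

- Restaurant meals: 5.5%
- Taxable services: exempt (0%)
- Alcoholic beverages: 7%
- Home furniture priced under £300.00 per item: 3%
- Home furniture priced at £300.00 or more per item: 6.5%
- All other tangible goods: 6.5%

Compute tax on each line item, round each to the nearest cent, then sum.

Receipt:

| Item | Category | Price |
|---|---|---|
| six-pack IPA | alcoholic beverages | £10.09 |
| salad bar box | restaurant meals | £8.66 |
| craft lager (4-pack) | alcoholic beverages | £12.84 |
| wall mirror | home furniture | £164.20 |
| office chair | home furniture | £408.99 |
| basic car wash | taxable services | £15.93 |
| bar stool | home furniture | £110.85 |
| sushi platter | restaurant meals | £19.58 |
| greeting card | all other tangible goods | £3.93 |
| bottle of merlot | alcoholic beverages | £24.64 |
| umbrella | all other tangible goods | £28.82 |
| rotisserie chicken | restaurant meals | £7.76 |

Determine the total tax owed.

Six-pack IPA £10.09: alcoholic beverages → 7% → £0.71
Salad bar box £8.66: restaurant meals → 5.5% → £0.48
Craft lager (4-pack) £12.84: alcoholic beverages → 7% → £0.90
Wall mirror £164.20: home furniture, under £300.00 → 3% → £4.93
Office chair £408.99: home furniture, £300.00 or more → 6.5% → £26.58
Basic car wash £15.93: taxable services → 0% → £0.00
Bar stool £110.85: home furniture, under £300.00 → 3% → £3.33
Sushi platter £19.58: restaurant meals → 5.5% → £1.08
Greeting card £3.93: all other tangible goods → 6.5% → £0.26
Bottle of merlot £24.64: alcoholic beverages → 7% → £1.72
Umbrella £28.82: all other tangible goods → 6.5% → £1.87
Rotisserie chicken £7.76: restaurant meals → 5.5% → £0.43
Total tax = £0.71 + £0.48 + £0.90 + £4.93 + £26.58 + £3.33 + £1.08 + £0.26 + £1.72 + £1.87 + £0.43 = £42.29

£42.29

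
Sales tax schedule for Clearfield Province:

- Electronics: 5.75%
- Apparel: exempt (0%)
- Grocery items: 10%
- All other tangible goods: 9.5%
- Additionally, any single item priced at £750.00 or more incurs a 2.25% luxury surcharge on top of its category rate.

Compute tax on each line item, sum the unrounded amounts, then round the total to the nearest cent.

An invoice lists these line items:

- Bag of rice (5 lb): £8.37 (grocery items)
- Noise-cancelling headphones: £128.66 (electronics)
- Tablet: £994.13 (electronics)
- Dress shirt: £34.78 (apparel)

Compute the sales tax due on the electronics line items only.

£86.93

Noise-cancelling headphones £128.66: electronics → 5.75% → £7.39795
Tablet £994.13: electronics → 5.75% + 2.25% surcharge = 8% → £79.5304
Tax on electronics: unrounded sum = £86.92835 → £86.93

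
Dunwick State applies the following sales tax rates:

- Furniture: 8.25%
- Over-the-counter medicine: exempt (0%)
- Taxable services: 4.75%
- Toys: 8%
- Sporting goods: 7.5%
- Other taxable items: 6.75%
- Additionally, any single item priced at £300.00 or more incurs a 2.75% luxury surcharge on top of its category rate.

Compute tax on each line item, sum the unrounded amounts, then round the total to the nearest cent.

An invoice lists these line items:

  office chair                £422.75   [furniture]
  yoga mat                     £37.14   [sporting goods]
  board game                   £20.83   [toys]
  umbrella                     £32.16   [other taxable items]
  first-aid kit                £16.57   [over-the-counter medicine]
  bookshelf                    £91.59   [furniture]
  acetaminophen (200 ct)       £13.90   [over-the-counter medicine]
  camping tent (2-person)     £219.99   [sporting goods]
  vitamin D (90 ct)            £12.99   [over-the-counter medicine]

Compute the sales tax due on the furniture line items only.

Office chair £422.75: furniture → 8.25% + 2.75% surcharge = 11% → £46.5025
Bookshelf £91.59: furniture → 8.25% → £7.556175
Tax on furniture: unrounded sum = £54.058675 → £54.06

£54.06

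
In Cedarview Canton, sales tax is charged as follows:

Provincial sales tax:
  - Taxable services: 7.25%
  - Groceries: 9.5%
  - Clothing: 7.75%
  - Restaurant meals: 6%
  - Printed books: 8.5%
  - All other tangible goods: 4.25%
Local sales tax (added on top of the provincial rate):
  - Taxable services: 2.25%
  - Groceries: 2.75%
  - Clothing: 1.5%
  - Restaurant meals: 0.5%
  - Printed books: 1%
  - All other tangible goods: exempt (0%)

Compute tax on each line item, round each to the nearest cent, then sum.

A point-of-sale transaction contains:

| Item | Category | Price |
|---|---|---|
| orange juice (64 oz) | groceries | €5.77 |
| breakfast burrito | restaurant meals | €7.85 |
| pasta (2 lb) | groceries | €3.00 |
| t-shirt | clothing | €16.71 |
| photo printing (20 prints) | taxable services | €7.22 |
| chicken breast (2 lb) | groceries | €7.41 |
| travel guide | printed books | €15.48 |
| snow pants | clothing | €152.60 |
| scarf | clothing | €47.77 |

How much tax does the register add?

€24.75

Orange juice (64 oz) €5.77: groceries → 9.5% + 2.75% local = 12.25% → €0.71
Breakfast burrito €7.85: restaurant meals → 6% + 0.5% local = 6.5% → €0.51
Pasta (2 lb) €3.00: groceries → 9.5% + 2.75% local = 12.25% → €0.37
T-shirt €16.71: clothing → 7.75% + 1.5% local = 9.25% → €1.55
Photo printing (20 prints) €7.22: taxable services → 7.25% + 2.25% local = 9.5% → €0.69
Chicken breast (2 lb) €7.41: groceries → 9.5% + 2.75% local = 12.25% → €0.91
Travel guide €15.48: printed books → 8.5% + 1% local = 9.5% → €1.47
Snow pants €152.60: clothing → 7.75% + 1.5% local = 9.25% → €14.12
Scarf €47.77: clothing → 7.75% + 1.5% local = 9.25% → €4.42
Total tax = €0.71 + €0.51 + €0.37 + €1.55 + €0.69 + €0.91 + €1.47 + €14.12 + €4.42 = €24.75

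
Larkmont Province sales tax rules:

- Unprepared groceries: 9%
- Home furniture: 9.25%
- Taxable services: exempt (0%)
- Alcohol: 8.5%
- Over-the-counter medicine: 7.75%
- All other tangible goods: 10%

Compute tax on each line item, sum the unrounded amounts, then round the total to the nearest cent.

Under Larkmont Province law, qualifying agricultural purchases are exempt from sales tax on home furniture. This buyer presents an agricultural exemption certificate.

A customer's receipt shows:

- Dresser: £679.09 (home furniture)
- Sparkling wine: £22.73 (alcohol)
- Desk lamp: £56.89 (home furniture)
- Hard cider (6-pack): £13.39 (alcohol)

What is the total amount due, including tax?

Dresser £679.09: home furniture, buyer-exempt → 0% → £0.00
Sparkling wine £22.73: alcohol → 8.5% → £1.93205
Desk lamp £56.89: home furniture, buyer-exempt → 0% → £0.00
Hard cider (6-pack) £13.39: alcohol → 8.5% → £1.13815
Subtotal = £772.10; unrounded tax = £3.0702 → £3.07; total due = £775.17

£775.17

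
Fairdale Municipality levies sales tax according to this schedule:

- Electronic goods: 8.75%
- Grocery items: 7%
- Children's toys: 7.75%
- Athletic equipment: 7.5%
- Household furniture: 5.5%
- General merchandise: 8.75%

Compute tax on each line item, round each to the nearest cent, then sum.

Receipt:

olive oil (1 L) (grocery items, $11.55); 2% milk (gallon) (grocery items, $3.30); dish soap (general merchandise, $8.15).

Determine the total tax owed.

Olive oil (1 L) $11.55: grocery items → 7% → $0.81
2% milk (gallon) $3.30: grocery items → 7% → $0.23
Dish soap $8.15: general merchandise → 8.75% → $0.71
Total tax = $0.81 + $0.23 + $0.71 = $1.75

$1.75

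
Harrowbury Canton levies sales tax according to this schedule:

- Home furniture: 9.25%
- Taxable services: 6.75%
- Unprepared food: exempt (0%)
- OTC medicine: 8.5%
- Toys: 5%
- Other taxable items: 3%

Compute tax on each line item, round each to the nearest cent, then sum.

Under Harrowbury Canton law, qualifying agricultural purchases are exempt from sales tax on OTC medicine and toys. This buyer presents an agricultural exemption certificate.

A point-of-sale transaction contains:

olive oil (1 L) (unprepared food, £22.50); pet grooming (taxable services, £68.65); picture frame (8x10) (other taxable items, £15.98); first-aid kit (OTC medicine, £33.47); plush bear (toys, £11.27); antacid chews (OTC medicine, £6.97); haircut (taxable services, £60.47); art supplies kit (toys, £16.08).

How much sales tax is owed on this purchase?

£9.19

Olive oil (1 L) £22.50: unprepared food → 0% → £0.00
Pet grooming £68.65: taxable services → 6.75% → £4.63
Picture frame (8x10) £15.98: other taxable items → 3% → £0.48
First-aid kit £33.47: OTC medicine, buyer-exempt → 0% → £0.00
Plush bear £11.27: toys, buyer-exempt → 0% → £0.00
Antacid chews £6.97: OTC medicine, buyer-exempt → 0% → £0.00
Haircut £60.47: taxable services → 6.75% → £4.08
Art supplies kit £16.08: toys, buyer-exempt → 0% → £0.00
Total tax = £4.63 + £0.48 + £4.08 = £9.19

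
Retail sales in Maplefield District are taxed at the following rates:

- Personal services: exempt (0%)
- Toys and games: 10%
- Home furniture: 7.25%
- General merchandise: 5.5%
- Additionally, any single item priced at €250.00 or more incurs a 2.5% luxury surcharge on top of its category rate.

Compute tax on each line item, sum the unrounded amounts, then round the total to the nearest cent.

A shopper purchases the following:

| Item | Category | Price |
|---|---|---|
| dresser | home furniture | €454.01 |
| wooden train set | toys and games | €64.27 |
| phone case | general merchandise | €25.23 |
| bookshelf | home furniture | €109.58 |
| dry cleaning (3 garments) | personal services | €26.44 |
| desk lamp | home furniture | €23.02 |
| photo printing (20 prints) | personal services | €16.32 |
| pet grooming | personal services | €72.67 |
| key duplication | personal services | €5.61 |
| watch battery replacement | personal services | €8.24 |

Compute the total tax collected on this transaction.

€61.69

Dresser €454.01: home furniture → 7.25% + 2.5% surcharge = 9.75% → €44.265975
Wooden train set €64.27: toys and games → 10% → €6.427
Phone case €25.23: general merchandise → 5.5% → €1.38765
Bookshelf €109.58: home furniture → 7.25% → €7.94455
Dry cleaning (3 garments) €26.44: personal services → 0% → €0.00
Desk lamp €23.02: home furniture → 7.25% → €1.66895
Photo printing (20 prints) €16.32: personal services → 0% → €0.00
Pet grooming €72.67: personal services → 0% → €0.00
Key duplication €5.61: personal services → 0% → €0.00
Watch battery replacement €8.24: personal services → 0% → €0.00
Unrounded tax sum = €61.694125 → €61.69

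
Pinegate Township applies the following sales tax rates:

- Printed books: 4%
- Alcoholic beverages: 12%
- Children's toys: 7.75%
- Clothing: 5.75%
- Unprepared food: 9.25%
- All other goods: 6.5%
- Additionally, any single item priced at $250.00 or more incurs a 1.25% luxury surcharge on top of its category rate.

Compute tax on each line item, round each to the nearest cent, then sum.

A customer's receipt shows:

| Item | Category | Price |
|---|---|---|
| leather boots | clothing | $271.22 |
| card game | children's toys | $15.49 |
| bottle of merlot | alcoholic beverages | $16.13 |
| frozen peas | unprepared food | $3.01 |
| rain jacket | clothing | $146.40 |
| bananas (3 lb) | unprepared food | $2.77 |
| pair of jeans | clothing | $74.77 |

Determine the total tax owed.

$35.39

Leather boots $271.22: clothing → 5.75% + 1.25% surcharge = 7% → $18.99
Card game $15.49: children's toys → 7.75% → $1.20
Bottle of merlot $16.13: alcoholic beverages → 12% → $1.94
Frozen peas $3.01: unprepared food → 9.25% → $0.28
Rain jacket $146.40: clothing → 5.75% → $8.42
Bananas (3 lb) $2.77: unprepared food → 9.25% → $0.26
Pair of jeans $74.77: clothing → 5.75% → $4.30
Total tax = $18.99 + $1.20 + $1.94 + $0.28 + $8.42 + $0.26 + $4.30 = $35.39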